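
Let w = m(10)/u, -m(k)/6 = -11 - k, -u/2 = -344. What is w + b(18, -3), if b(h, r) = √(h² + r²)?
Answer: 63/344 + 3*√37 ≈ 18.431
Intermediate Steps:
u = 688 (u = -2*(-344) = 688)
m(k) = 66 + 6*k (m(k) = -6*(-11 - k) = 66 + 6*k)
w = 63/344 (w = (66 + 6*10)/688 = (66 + 60)*(1/688) = 126*(1/688) = 63/344 ≈ 0.18314)
w + b(18, -3) = 63/344 + √(18² + (-3)²) = 63/344 + √(324 + 9) = 63/344 + √333 = 63/344 + 3*√37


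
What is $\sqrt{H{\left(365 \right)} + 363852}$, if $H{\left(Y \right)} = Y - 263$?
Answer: $\sqrt{363954} \approx 603.29$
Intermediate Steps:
$H{\left(Y \right)} = -263 + Y$ ($H{\left(Y \right)} = Y - 263 = -263 + Y$)
$\sqrt{H{\left(365 \right)} + 363852} = \sqrt{\left(-263 + 365\right) + 363852} = \sqrt{102 + 363852} = \sqrt{363954}$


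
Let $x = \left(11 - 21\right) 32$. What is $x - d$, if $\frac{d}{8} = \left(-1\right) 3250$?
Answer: $25680$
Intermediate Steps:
$x = -320$ ($x = \left(-10\right) 32 = -320$)
$d = -26000$ ($d = 8 \left(\left(-1\right) 3250\right) = 8 \left(-3250\right) = -26000$)
$x - d = -320 - -26000 = -320 + 26000 = 25680$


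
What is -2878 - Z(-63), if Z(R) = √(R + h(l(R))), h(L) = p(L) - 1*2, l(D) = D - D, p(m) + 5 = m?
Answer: -2878 - I*√70 ≈ -2878.0 - 8.3666*I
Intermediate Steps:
p(m) = -5 + m
l(D) = 0
h(L) = -7 + L (h(L) = (-5 + L) - 1*2 = (-5 + L) - 2 = -7 + L)
Z(R) = √(-7 + R) (Z(R) = √(R + (-7 + 0)) = √(R - 7) = √(-7 + R))
-2878 - Z(-63) = -2878 - √(-7 - 63) = -2878 - √(-70) = -2878 - I*√70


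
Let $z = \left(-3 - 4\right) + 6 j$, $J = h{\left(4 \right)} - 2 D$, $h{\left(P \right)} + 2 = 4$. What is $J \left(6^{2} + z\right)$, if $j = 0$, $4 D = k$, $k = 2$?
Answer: $29$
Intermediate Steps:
$h{\left(P \right)} = 2$ ($h{\left(P \right)} = -2 + 4 = 2$)
$D = \frac{1}{2}$ ($D = \frac{1}{4} \cdot 2 = \frac{1}{2} \approx 0.5$)
$J = 1$ ($J = 2 - 1 = 1$)
$z = -7$ ($z = \left(-3 - 4\right) + 6 \cdot 0 = \left(-3 - 4\right) + 0 = -7 + 0 = -7$)
$J \left(6^{2} + z\right) = 1 \left(6^{2} - 7\right) = 1 \left(36 - 7\right) = 1 \cdot 29 = 29$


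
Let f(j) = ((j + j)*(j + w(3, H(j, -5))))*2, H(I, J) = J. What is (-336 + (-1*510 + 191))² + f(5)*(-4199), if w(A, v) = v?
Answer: 429025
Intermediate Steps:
f(j) = 4*j*(-5 + j) (f(j) = ((j + j)*(j - 5))*2 = ((2*j)*(-5 + j))*2 = (2*j*(-5 + j))*2 = 4*j*(-5 + j))
(-336 + (-1*510 + 191))² + f(5)*(-4199) = (-336 + (-1*510 + 191))² + (4*5*(-5 + 5))*(-4199) = (-336 + (-510 + 191))² + (4*5*0)*(-4199) = (-336 - 319)² + 0*(-4199) = (-655)² + 0 = 429025 + 0 = 429025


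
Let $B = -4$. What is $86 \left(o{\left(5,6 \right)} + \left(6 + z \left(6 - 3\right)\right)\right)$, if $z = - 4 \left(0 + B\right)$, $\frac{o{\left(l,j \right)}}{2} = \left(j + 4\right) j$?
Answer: $14964$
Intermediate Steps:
$o{\left(l,j \right)} = 2 j \left(4 + j\right)$ ($o{\left(l,j \right)} = 2 \left(j + 4\right) j = 2 \left(4 + j\right) j = 2 j \left(4 + j\right)$)
$z = 16$ ($z = - 4 \left(0 - 4\right) = \left(-4\right) \left(-4\right) = 16$)
$86 \left(o{\left(5,6 \right)} + \left(6 + z \left(6 - 3\right)\right)\right) = 86 \left(2 \cdot 6 \left(4 + 6\right) + \left(6 + 16 \left(6 - 3\right)\right)\right) = 86 \left(2 \cdot 6 \cdot 10 + \left(6 + 16 \left(6 - 3\right)\right)\right) = 86 \left(120 + \left(6 + 16 \cdot 3\right)\right) = 86 \left(120 + \left(6 + 48\right)\right) = 86 \left(120 + 54\right) = 86 \cdot 174 = 14964$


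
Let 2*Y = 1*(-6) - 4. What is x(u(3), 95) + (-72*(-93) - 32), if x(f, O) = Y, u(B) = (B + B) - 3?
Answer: 6659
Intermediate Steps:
Y = -5 (Y = (1*(-6) - 4)/2 = (-6 - 4)/2 = (½)*(-10) = -5)
u(B) = -3 + 2*B (u(B) = 2*B - 3 = -3 + 2*B)
x(f, O) = -5
x(u(3), 95) + (-72*(-93) - 32) = -5 + (-72*(-93) - 32) = -5 + (6696 - 32) = -5 + 6664 = 6659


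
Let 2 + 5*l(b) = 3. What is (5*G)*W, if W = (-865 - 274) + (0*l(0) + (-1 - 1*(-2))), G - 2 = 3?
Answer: -28450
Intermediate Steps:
l(b) = ⅕ (l(b) = -⅖ + (⅕)*3 = -⅖ + ⅗ = ⅕)
G = 5 (G = 2 + 3 = 5)
W = -1138 (W = (-865 - 274) + (0*(⅕) + (-1 - 1*(-2))) = -1139 + (0 + (-1 + 2)) = -1139 + (0 + 1) = -1139 + 1 = -1138)
(5*G)*W = (5*5)*(-1138) = 25*(-1138) = -28450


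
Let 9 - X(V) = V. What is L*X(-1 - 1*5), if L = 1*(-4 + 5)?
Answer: 15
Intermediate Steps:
X(V) = 9 - V
L = 1 (L = 1*1 = 1)
L*X(-1 - 1*5) = 1*(9 - (-1 - 1*5)) = 1*(9 - (-1 - 5)) = 1*(9 - 1*(-6)) = 1*(9 + 6) = 1*15 = 15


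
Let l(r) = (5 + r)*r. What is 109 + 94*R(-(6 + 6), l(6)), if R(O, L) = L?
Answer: 6313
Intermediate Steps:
l(r) = r*(5 + r)
109 + 94*R(-(6 + 6), l(6)) = 109 + 94*(6*(5 + 6)) = 109 + 94*(6*11) = 109 + 94*66 = 109 + 6204 = 6313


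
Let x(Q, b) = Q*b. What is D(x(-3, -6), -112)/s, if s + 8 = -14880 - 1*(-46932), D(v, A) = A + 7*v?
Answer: 7/16022 ≈ 0.00043690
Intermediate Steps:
s = 32044 (s = -8 + (-14880 - 1*(-46932)) = -8 + (-14880 + 46932) = -8 + 32052 = 32044)
D(x(-3, -6), -112)/s = (-112 + 7*(-3*(-6)))/32044 = (-112 + 7*18)*(1/32044) = (-112 + 126)*(1/32044) = 14*(1/32044) = 7/16022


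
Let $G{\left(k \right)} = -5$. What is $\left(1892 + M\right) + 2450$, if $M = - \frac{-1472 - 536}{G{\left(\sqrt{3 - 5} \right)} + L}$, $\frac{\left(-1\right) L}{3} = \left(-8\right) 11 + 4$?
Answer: $\frac{1074482}{247} \approx 4350.1$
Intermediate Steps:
$L = 252$ ($L = - 3 \left(\left(-8\right) 11 + 4\right) = - 3 \left(-88 + 4\right) = \left(-3\right) \left(-84\right) = 252$)
$M = \frac{2008}{247}$ ($M = - \frac{-1472 - 536}{-5 + 252} = - \frac{-2008}{247} = \left(-1\right) \left(- \frac{2008}{247}\right) = \frac{2008}{247} \approx 8.1295$)
$\left(1892 + M\right) + 2450 = \left(1892 + \frac{2008}{247}\right) + 2450 = \frac{469332}{247} + 2450 = \frac{1074482}{247}$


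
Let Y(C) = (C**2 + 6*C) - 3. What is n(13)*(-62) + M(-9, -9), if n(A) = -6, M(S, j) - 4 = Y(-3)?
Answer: 364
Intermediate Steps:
Y(C) = -3 + C**2 + 6*C
M(S, j) = -8 (M(S, j) = 4 + (-3 + (-3)**2 + 6*(-3)) = 4 + (-3 + 9 - 18) = 4 - 12 = -8)
n(13)*(-62) + M(-9, -9) = -6*(-62) - 8 = 372 - 8 = 364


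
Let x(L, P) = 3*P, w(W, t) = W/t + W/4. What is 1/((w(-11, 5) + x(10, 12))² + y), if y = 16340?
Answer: 400/6921641 ≈ 5.7790e-5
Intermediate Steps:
w(W, t) = W/4 + W/t (w(W, t) = W/t + W*(¼) = W/t + W/4 = W/4 + W/t)
1/((w(-11, 5) + x(10, 12))² + y) = 1/((((¼)*(-11) - 11/5) + 3*12)² + 16340) = 1/(((-11/4 - 11*⅕) + 36)² + 16340) = 1/(((-11/4 - 11/5) + 36)² + 16340) = 1/((-99/20 + 36)² + 16340) = 1/((621/20)² + 16340) = 1/(385641/400 + 16340) = 1/(6921641/400) = 400/6921641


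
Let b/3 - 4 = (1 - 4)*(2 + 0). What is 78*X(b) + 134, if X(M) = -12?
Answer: -802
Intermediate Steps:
b = -6 (b = 12 + 3*((1 - 4)*(2 + 0)) = 12 + 3*(-3*2) = 12 + 3*(-6) = 12 - 18 = -6)
78*X(b) + 134 = 78*(-12) + 134 = -936 + 134 = -802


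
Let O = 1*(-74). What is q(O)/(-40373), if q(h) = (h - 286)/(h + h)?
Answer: -90/1493801 ≈ -6.0249e-5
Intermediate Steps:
O = -74
q(h) = (-286 + h)/(2*h) (q(h) = (-286 + h)/((2*h)) = (-286 + h)*(1/(2*h)) = (-286 + h)/(2*h))
q(O)/(-40373) = ((1/2)*(-286 - 74)/(-74))/(-40373) = ((1/2)*(-1/74)*(-360))*(-1/40373) = (90/37)*(-1/40373) = -90/1493801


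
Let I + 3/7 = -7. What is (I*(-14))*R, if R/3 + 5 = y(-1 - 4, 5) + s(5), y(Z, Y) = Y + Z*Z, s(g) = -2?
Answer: 7176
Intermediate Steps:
y(Z, Y) = Y + Z²
I = -52/7 (I = -3/7 - 7 = -52/7 ≈ -7.4286)
R = 69 (R = -15 + 3*((5 + (-1 - 4)²) - 2) = -15 + 3*((5 + (-5)²) - 2) = -15 + 3*((5 + 25) - 2) = -15 + 3*(30 - 2) = -15 + 3*28 = -15 + 84 = 69)
(I*(-14))*R = -52/7*(-14)*69 = 104*69 = 7176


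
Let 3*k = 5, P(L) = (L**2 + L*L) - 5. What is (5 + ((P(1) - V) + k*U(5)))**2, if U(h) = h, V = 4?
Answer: 361/9 ≈ 40.111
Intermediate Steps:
P(L) = -5 + 2*L**2 (P(L) = (L**2 + L**2) - 5 = 2*L**2 - 5 = -5 + 2*L**2)
k = 5/3 (k = (1/3)*5 = 5/3 ≈ 1.6667)
(5 + ((P(1) - V) + k*U(5)))**2 = (5 + (((-5 + 2*1**2) - 1*4) + (5/3)*5))**2 = (5 + (((-5 + 2*1) - 4) + 25/3))**2 = (5 + (((-5 + 2) - 4) + 25/3))**2 = (5 + ((-3 - 4) + 25/3))**2 = (5 + (-7 + 25/3))**2 = (5 + 4/3)**2 = (19/3)**2 = 361/9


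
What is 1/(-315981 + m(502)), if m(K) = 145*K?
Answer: -1/243191 ≈ -4.1120e-6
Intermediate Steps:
1/(-315981 + m(502)) = 1/(-315981 + 145*502) = 1/(-315981 + 72790) = 1/(-243191) = -1/243191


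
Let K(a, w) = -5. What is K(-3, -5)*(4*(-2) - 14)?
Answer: 110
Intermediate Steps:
K(-3, -5)*(4*(-2) - 14) = -5*(4*(-2) - 14) = -5*(-8 - 14) = -5*(-22) = 110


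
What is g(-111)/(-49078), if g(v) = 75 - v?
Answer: -93/24539 ≈ -0.0037899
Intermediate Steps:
g(-111)/(-49078) = (75 - 1*(-111))/(-49078) = (75 + 111)*(-1/49078) = 186*(-1/49078) = -93/24539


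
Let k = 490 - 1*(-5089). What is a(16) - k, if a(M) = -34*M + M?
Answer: -6107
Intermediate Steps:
a(M) = -33*M
k = 5579 (k = 490 + 5089 = 5579)
a(16) - k = -33*16 - 1*5579 = -528 - 5579 = -6107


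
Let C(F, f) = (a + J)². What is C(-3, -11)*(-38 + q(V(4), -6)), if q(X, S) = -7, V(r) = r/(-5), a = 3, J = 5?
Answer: -2880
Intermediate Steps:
V(r) = -r/5 (V(r) = r*(-⅕) = -r/5)
C(F, f) = 64 (C(F, f) = (3 + 5)² = 8² = 64)
C(-3, -11)*(-38 + q(V(4), -6)) = 64*(-38 - 7) = 64*(-45) = -2880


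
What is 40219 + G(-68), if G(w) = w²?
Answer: 44843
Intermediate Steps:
40219 + G(-68) = 40219 + (-68)² = 40219 + 4624 = 44843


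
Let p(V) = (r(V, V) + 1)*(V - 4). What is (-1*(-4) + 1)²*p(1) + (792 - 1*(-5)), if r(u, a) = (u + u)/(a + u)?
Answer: 647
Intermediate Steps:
r(u, a) = 2*u/(a + u) (r(u, a) = (2*u)/(a + u) = 2*u/(a + u))
p(V) = -8 + 2*V (p(V) = (2*V/(V + V) + 1)*(V - 4) = (2*V/((2*V)) + 1)*(-4 + V) = (2*V*(1/(2*V)) + 1)*(-4 + V) = (1 + 1)*(-4 + V) = 2*(-4 + V) = -8 + 2*V)
(-1*(-4) + 1)²*p(1) + (792 - 1*(-5)) = (-1*(-4) + 1)²*(-8 + 2*1) + (792 - 1*(-5)) = (4 + 1)²*(-8 + 2) + (792 + 5) = 5²*(-6) + 797 = 25*(-6) + 797 = -150 + 797 = 647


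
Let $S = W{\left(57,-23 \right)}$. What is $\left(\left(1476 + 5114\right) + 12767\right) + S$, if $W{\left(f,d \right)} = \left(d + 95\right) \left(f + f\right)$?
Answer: $27565$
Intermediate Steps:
$W{\left(f,d \right)} = 2 f \left(95 + d\right)$ ($W{\left(f,d \right)} = \left(95 + d\right) 2 f = 2 f \left(95 + d\right)$)
$S = 8208$ ($S = 2 \cdot 57 \left(95 - 23\right) = 2 \cdot 57 \cdot 72 = 8208$)
$\left(\left(1476 + 5114\right) + 12767\right) + S = \left(\left(1476 + 5114\right) + 12767\right) + 8208 = \left(6590 + 12767\right) + 8208 = 19357 + 8208 = 27565$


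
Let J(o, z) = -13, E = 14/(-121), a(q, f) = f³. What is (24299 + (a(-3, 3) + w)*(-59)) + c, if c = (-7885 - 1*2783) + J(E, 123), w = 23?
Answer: 10668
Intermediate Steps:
E = -14/121 (E = 14*(-1/121) = -14/121 ≈ -0.11570)
c = -10681 (c = (-7885 - 1*2783) - 13 = (-7885 - 2783) - 13 = -10668 - 13 = -10681)
(24299 + (a(-3, 3) + w)*(-59)) + c = (24299 + (3³ + 23)*(-59)) - 10681 = (24299 + (27 + 23)*(-59)) - 10681 = (24299 + 50*(-59)) - 10681 = (24299 - 2950) - 10681 = 21349 - 10681 = 10668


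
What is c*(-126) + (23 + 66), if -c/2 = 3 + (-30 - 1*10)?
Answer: -9235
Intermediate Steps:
c = 74 (c = -2*(3 + (-30 - 1*10)) = -2*(3 + (-30 - 10)) = -2*(3 - 40) = -2*(-37) = 74)
c*(-126) + (23 + 66) = 74*(-126) + (23 + 66) = -9324 + 89 = -9235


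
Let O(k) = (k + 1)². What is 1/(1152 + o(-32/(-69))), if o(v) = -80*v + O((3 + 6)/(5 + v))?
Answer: 9806901/11002423988 ≈ 0.00089134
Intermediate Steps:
O(k) = (1 + k)²
o(v) = (1 + 9/(5 + v))² - 80*v (o(v) = -80*v + (1 + (3 + 6)/(5 + v))² = -80*v + (1 + 9/(5 + v))² = (1 + 9/(5 + v))² - 80*v)
1/(1152 + o(-32/(-69))) = 1/(1152 + (-(-2560)/(-69) + (14 - 32/(-69))²/(5 - 32/(-69))²)) = 1/(1152 + (-(-2560)*(-1)/69 + (14 - 32*(-1/69))²/(5 - 32*(-1/69))²)) = 1/(1152 + (-80*32/69 + (14 + 32/69)²/(5 + 32/69)²)) = 1/(1152 + (-2560/69 + (998/69)²/(377/69)²)) = 1/(1152 + (-2560/69 + (4761/142129)*(996004/4761))) = 1/(1152 + (-2560/69 + 996004/142129)) = 1/(1152 - 295125964/9806901) = 1/(11002423988/9806901) = 9806901/11002423988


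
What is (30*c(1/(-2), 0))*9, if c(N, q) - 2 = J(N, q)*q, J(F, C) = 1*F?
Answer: 540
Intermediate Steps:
J(F, C) = F
c(N, q) = 2 + N*q
(30*c(1/(-2), 0))*9 = (30*(2 + 0/(-2)))*9 = (30*(2 - 1/2*0))*9 = (30*(2 + 0))*9 = (30*2)*9 = 60*9 = 540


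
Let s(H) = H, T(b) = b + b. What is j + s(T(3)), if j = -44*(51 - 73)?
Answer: 974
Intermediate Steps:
T(b) = 2*b
j = 968 (j = -44*(-22) = 968)
j + s(T(3)) = 968 + 2*3 = 968 + 6 = 974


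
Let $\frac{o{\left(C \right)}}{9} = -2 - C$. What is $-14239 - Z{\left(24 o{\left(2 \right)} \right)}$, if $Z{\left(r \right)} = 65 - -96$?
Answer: $-14400$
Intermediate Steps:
$o{\left(C \right)} = -18 - 9 C$ ($o{\left(C \right)} = 9 \left(-2 - C\right) = -18 - 9 C$)
$Z{\left(r \right)} = 161$ ($Z{\left(r \right)} = 65 + 96 = 161$)
$-14239 - Z{\left(24 o{\left(2 \right)} \right)} = -14239 - 161 = -14400$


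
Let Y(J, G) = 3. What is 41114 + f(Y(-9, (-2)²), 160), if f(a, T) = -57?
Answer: 41057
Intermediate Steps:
41114 + f(Y(-9, (-2)²), 160) = 41114 - 57 = 41057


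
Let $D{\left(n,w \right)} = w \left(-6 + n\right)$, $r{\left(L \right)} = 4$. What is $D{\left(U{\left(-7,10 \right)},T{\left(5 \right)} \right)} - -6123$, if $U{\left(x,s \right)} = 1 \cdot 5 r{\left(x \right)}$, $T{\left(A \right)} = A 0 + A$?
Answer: $6193$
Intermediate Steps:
$T{\left(A \right)} = A$ ($T{\left(A \right)} = 0 + A = A$)
$U{\left(x,s \right)} = 20$ ($U{\left(x,s \right)} = 1 \cdot 5 \cdot 4 = 5 \cdot 4 = 20$)
$D{\left(U{\left(-7,10 \right)},T{\left(5 \right)} \right)} - -6123 = 5 \left(-6 + 20\right) - -6123 = 5 \cdot 14 + 6123 = 70 + 6123 = 6193$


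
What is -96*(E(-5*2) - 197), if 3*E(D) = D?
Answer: 19232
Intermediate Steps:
E(D) = D/3
-96*(E(-5*2) - 197) = -96*((-5*2)/3 - 197) = -96*((⅓)*(-10) - 197) = -96*(-10/3 - 197) = -96*(-601/3) = 19232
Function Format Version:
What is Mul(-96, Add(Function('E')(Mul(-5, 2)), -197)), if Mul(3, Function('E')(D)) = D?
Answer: 19232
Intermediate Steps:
Function('E')(D) = Mul(Rational(1, 3), D)
Mul(-96, Add(Function('E')(Mul(-5, 2)), -197)) = Mul(-96, Add(Mul(Rational(1, 3), Mul(-5, 2)), -197)) = Mul(-96, Add(Mul(Rational(1, 3), -10), -197)) = Mul(-96, Add(Rational(-10, 3), -197)) = Mul(-96, Rational(-601, 3)) = 19232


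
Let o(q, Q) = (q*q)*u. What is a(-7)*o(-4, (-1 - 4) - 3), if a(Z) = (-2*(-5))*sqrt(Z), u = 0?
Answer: 0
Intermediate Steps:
o(q, Q) = 0 (o(q, Q) = (q*q)*0 = q**2*0 = 0)
a(Z) = 10*sqrt(Z)
a(-7)*o(-4, (-1 - 4) - 3) = (10*sqrt(-7))*0 = (10*(I*sqrt(7)))*0 = (10*I*sqrt(7))*0 = 0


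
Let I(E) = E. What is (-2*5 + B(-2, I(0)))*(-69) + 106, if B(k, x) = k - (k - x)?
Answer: 796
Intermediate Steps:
B(k, x) = x (B(k, x) = k + (x - k) = x)
(-2*5 + B(-2, I(0)))*(-69) + 106 = (-2*5 + 0)*(-69) + 106 = (-10 + 0)*(-69) + 106 = -10*(-69) + 106 = 690 + 106 = 796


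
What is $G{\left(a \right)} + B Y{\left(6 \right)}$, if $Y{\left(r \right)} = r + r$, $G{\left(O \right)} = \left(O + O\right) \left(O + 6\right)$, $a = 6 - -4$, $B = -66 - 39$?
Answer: $-940$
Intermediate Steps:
$B = -105$
$a = 10$ ($a = 6 + 4 = 10$)
$G{\left(O \right)} = 2 O \left(6 + O\right)$
$Y{\left(r \right)} = 2 r$
$G{\left(a \right)} + B Y{\left(6 \right)} = 2 \cdot 10 \left(6 + 10\right) - 105 \cdot 2 \cdot 6 = 2 \cdot 10 \cdot 16 - 1260 = 320 - 1260 = -940$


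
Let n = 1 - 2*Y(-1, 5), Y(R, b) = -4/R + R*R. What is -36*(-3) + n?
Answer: 99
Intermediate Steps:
Y(R, b) = R² - 4/R (Y(R, b) = -4/R + R² = R² - 4/R)
n = -9 (n = 1 - 2*(-4 + (-1)³)/(-1) = 1 - (-2)*(-4 - 1) = 1 - (-2)*(-5) = 1 - 2*5 = 1 - 10 = -9)
-36*(-3) + n = -36*(-3) - 9 = 108 - 9 = 99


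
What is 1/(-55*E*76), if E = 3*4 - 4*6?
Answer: 1/50160 ≈ 1.9936e-5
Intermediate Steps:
E = -12 (E = 12 - 24 = -12)
1/(-55*E*76) = 1/(-55*(-12)*76) = 1/(660*76) = 1/50160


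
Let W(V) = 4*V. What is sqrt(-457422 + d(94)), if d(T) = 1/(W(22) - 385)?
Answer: I*sqrt(4483193055)/99 ≈ 676.33*I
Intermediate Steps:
d(T) = -1/297 (d(T) = 1/(4*22 - 385) = 1/(88 - 385) = 1/(-297) = -1/297)
sqrt(-457422 + d(94)) = sqrt(-457422 - 1/297) = sqrt(-135854335/297) = I*sqrt(4483193055)/99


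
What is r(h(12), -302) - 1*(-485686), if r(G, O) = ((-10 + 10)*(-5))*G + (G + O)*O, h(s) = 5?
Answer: 575380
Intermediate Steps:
r(G, O) = O*(G + O) (r(G, O) = (0*(-5))*G + O*(G + O) = 0*G + O*(G + O) = 0 + O*(G + O) = O*(G + O))
r(h(12), -302) - 1*(-485686) = -302*(5 - 302) - 1*(-485686) = -302*(-297) + 485686 = 89694 + 485686 = 575380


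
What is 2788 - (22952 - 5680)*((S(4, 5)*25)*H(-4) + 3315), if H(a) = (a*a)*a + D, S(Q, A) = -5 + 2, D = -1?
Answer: -141454892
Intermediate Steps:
S(Q, A) = -3
H(a) = -1 + a**3 (H(a) = (a*a)*a - 1 = a**2*a - 1 = a**3 - 1 = -1 + a**3)
2788 - (22952 - 5680)*((S(4, 5)*25)*H(-4) + 3315) = 2788 - (22952 - 5680)*((-3*25)*(-1 + (-4)**3) + 3315) = 2788 - 17272*(-75*(-1 - 64) + 3315) = 2788 - 17272*(-75*(-65) + 3315) = 2788 - 17272*(4875 + 3315) = 2788 - 17272*8190 = 2788 - 1*141457680 = 2788 - 141457680 = -141454892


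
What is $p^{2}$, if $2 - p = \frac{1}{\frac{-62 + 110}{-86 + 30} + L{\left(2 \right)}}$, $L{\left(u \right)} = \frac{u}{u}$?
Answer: $25$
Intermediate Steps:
$L{\left(u \right)} = 1$
$p = -5$ ($p = 2 - \frac{1}{\frac{-62 + 110}{-86 + 30} + 1} = 2 - \frac{1}{\frac{48}{-56} + 1} = 2 - \frac{1}{48 \left(- \frac{1}{56}\right) + 1} = 2 - \frac{1}{- \frac{6}{7} + 1} = 2 - \frac{1}{\frac{1}{7}} = 2 - 7 = -5$)
$p^{2} = \left(-5\right)^{2} = 25$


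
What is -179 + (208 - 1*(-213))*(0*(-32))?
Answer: -179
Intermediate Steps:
-179 + (208 - 1*(-213))*(0*(-32)) = -179 + (208 + 213)*0 = -179 + 421*0 = -179 + 0 = -179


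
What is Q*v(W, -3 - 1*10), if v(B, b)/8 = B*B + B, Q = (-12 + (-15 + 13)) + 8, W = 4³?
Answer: -199680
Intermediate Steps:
W = 64
Q = -6 (Q = (-12 - 2) + 8 = -14 + 8 = -6)
v(B, b) = 8*B + 8*B² (v(B, b) = 8*(B*B + B) = 8*(B² + B) = 8*(B + B²) = 8*B + 8*B²)
Q*v(W, -3 - 1*10) = -48*64*(1 + 64) = -48*64*65 = -6*33280 = -199680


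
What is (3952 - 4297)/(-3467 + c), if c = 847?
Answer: 69/524 ≈ 0.13168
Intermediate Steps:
(3952 - 4297)/(-3467 + c) = (3952 - 4297)/(-3467 + 847) = -345/(-2620) = -345*(-1/2620) = 69/524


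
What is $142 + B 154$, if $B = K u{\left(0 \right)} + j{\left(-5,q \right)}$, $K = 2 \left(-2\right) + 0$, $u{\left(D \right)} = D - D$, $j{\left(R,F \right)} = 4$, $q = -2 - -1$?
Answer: $758$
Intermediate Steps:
$q = -1$ ($q = -2 + 1 = -1$)
$u{\left(D \right)} = 0$
$K = -4$ ($K = -4 + 0 = -4$)
$B = 4$ ($B = \left(-4\right) 0 + 4 = 0 + 4 = 4$)
$142 + B 154 = 142 + 4 \cdot 154 = 142 + 616 = 758$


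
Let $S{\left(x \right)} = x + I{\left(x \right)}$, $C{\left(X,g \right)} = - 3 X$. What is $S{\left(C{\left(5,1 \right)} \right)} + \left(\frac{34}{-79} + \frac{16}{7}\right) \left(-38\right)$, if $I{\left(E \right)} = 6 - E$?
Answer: $- \frac{35670}{553} \approx -64.503$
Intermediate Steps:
$S{\left(x \right)} = 6$ ($S{\left(x \right)} = x - \left(-6 + x\right) = 6$)
$S{\left(C{\left(5,1 \right)} \right)} + \left(\frac{34}{-79} + \frac{16}{7}\right) \left(-38\right) = 6 + \left(\frac{34}{-79} + \frac{16}{7}\right) \left(-38\right) = 6 + \left(34 \left(- \frac{1}{79}\right) + 16 \cdot \frac{1}{7}\right) \left(-38\right) = 6 + \left(- \frac{34}{79} + \frac{16}{7}\right) \left(-38\right) = 6 + \frac{1026}{553} \left(-38\right) = 6 - \frac{38988}{553} = - \frac{35670}{553}$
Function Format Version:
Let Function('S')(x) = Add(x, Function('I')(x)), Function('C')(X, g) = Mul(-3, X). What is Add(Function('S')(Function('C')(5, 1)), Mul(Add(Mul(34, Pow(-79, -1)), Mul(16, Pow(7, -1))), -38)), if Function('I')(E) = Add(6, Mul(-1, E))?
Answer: Rational(-35670, 553) ≈ -64.503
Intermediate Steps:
Function('S')(x) = 6 (Function('S')(x) = Add(x, Add(6, Mul(-1, x))) = 6)
Add(Function('S')(Function('C')(5, 1)), Mul(Add(Mul(34, Pow(-79, -1)), Mul(16, Pow(7, -1))), -38)) = Add(6, Mul(Add(Mul(34, Pow(-79, -1)), Mul(16, Pow(7, -1))), -38)) = Add(6, Mul(Add(Mul(34, Rational(-1, 79)), Mul(16, Rational(1, 7))), -38)) = Add(6, Mul(Add(Rational(-34, 79), Rational(16, 7)), -38)) = Add(6, Mul(Rational(1026, 553), -38)) = Add(6, Rational(-38988, 553)) = Rational(-35670, 553)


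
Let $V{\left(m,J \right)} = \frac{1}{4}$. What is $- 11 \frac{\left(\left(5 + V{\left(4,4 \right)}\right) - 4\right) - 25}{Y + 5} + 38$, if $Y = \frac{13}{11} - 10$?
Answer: $- \frac{5111}{168} \approx -30.423$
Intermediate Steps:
$V{\left(m,J \right)} = \frac{1}{4}$
$Y = - \frac{97}{11}$ ($Y = 13 \cdot \frac{1}{11} - 10 = \frac{13}{11} - 10 = - \frac{97}{11} \approx -8.8182$)
$- 11 \frac{\left(\left(5 + V{\left(4,4 \right)}\right) - 4\right) - 25}{Y + 5} + 38 = - 11 \frac{\left(\left(5 + \frac{1}{4}\right) - 4\right) - 25}{- \frac{97}{11} + 5} + 38 = - 11 \frac{\left(\frac{21}{4} - 4\right) - 25}{- \frac{42}{11}} + 38 = - 11 \left(\frac{5}{4} - 25\right) \left(- \frac{11}{42}\right) + 38 = - 11 \left(\left(- \frac{95}{4}\right) \left(- \frac{11}{42}\right)\right) + 38 = \left(-11\right) \frac{1045}{168} + 38 = - \frac{11495}{168} + 38 = - \frac{5111}{168}$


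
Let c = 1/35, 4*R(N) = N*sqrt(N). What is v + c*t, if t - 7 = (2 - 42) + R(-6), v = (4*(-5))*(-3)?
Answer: 2067/35 - 3*I*sqrt(6)/70 ≈ 59.057 - 0.10498*I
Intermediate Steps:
v = 60 (v = -20*(-3) = 60)
R(N) = N**(3/2)/4 (R(N) = (N*sqrt(N))/4 = N**(3/2)/4)
c = 1/35 ≈ 0.028571
t = -33 - 3*I*sqrt(6)/2 (t = 7 + ((2 - 42) + (-6)**(3/2)/4) = 7 + (-40 + (-6*I*sqrt(6))/4) = 7 + (-40 - 3*I*sqrt(6)/2) = -33 - 3*I*sqrt(6)/2 ≈ -33.0 - 3.6742*I)
v + c*t = 60 + (-33 - 3*I*sqrt(6)/2)/35 = 60 + (-33/35 - 3*I*sqrt(6)/70) = 2067/35 - 3*I*sqrt(6)/70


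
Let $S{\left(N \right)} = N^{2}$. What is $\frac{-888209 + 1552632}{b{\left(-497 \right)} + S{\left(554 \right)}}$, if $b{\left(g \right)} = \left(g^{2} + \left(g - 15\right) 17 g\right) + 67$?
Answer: $\frac{664423}{4879880} \approx 0.13616$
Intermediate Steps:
$b{\left(g \right)} = 67 + g^{2} + g \left(-255 + 17 g\right)$ ($b{\left(g \right)} = \left(g^{2} + \left(-15 + g\right) 17 g\right) + 67 = \left(g^{2} + \left(-255 + 17 g\right) g\right) + 67 = \left(g^{2} + g \left(-255 + 17 g\right)\right) + 67 = 67 + g^{2} + g \left(-255 + 17 g\right)$)
$\frac{-888209 + 1552632}{b{\left(-497 \right)} + S{\left(554 \right)}} = \frac{-888209 + 1552632}{\left(67 - -126735 + 18 \left(-497\right)^{2}\right) + 554^{2}} = \frac{664423}{\left(67 + 126735 + 18 \cdot 247009\right) + 306916} = \frac{664423}{\left(67 + 126735 + 4446162\right) + 306916} = \frac{664423}{4572964 + 306916} = \frac{664423}{4879880}$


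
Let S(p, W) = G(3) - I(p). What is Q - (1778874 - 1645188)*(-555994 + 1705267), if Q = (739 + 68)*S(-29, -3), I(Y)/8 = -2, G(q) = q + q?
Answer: -153641692524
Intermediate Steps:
G(q) = 2*q
I(Y) = -16 (I(Y) = 8*(-2) = -16)
S(p, W) = 22 (S(p, W) = 2*3 - 1*(-16) = 6 + 16 = 22)
Q = 17754 (Q = (739 + 68)*22 = 807*22 = 17754)
Q - (1778874 - 1645188)*(-555994 + 1705267) = 17754 - (1778874 - 1645188)*(-555994 + 1705267) = 17754 - 133686*1149273 = 17754 - 1*153641710278 = 17754 - 153641710278 = -153641692524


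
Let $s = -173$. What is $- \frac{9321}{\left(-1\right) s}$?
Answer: $- \frac{9321}{173} \approx -53.879$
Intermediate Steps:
$- \frac{9321}{\left(-1\right) s} = - \frac{9321}{\left(-1\right) \left(-173\right)} = - \frac{9321}{173}$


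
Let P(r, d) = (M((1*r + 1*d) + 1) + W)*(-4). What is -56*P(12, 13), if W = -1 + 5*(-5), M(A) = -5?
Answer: -6944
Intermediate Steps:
W = -26 (W = -1 - 25 = -26)
P(r, d) = 124 (P(r, d) = (-5 - 26)*(-4) = -31*(-4) = 124)
-56*P(12, 13) = -56*124 = -6944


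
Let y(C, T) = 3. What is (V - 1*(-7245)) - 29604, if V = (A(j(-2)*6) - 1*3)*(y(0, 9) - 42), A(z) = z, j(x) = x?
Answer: -21774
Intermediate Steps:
V = 585 (V = (-2*6 - 1*3)*(3 - 42) = (-12 - 3)*(-39) = -15*(-39) = 585)
(V - 1*(-7245)) - 29604 = (585 - 1*(-7245)) - 29604 = (585 + 7245) - 29604 = 7830 - 29604 = -21774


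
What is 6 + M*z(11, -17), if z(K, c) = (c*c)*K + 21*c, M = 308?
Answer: 869182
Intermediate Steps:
z(K, c) = 21*c + K*c² (z(K, c) = c²*K + 21*c = K*c² + 21*c = 21*c + K*c²)
6 + M*z(11, -17) = 6 + 308*(-17*(21 + 11*(-17))) = 6 + 308*(-17*(21 - 187)) = 6 + 308*(-17*(-166)) = 6 + 308*2822 = 6 + 869176 = 869182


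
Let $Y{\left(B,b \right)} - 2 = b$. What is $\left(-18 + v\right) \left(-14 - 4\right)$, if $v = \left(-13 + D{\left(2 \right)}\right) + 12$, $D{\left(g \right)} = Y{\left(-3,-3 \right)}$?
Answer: $360$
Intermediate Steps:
$Y{\left(B,b \right)} = 2 + b$
$D{\left(g \right)} = -1$ ($D{\left(g \right)} = 2 - 3 = -1$)
$v = -2$ ($v = \left(-13 - 1\right) + 12 = -14 + 12 = -2$)
$\left(-18 + v\right) \left(-14 - 4\right) = \left(-18 - 2\right) \left(-14 - 4\right) = \left(-20\right) \left(-18\right) = 360$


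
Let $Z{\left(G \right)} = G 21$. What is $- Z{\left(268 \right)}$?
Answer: $-5628$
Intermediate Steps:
$Z{\left(G \right)} = 21 G$
$- Z{\left(268 \right)} = - 21 \cdot 268 = \left(-1\right) 5628 = -5628$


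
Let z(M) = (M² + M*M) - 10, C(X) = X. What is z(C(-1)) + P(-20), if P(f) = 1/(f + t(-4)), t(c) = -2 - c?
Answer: -145/18 ≈ -8.0556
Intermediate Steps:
P(f) = 1/(2 + f) (P(f) = 1/(f + (-2 - 1*(-4))) = 1/(f + (-2 + 4)) = 1/(f + 2) = 1/(2 + f))
z(M) = -10 + 2*M² (z(M) = (M² + M²) - 10 = 2*M² - 10 = -10 + 2*M²)
z(C(-1)) + P(-20) = (-10 + 2*(-1)²) + 1/(2 - 20) = (-10 + 2*1) + 1/(-18) = (-10 + 2) - 1/18 = -8 - 1/18 = -145/18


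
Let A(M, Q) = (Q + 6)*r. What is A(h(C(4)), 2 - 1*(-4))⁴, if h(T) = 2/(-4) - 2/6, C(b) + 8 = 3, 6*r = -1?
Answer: 16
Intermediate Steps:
r = -⅙ (r = (⅙)*(-1) = -⅙ ≈ -0.16667)
C(b) = -5 (C(b) = -8 + 3 = -5)
h(T) = -⅚ (h(T) = 2*(-¼) - 2*⅙ = -½ - ⅓ = -⅚)
A(M, Q) = -1 - Q/6 (A(M, Q) = (Q + 6)*(-⅙) = (6 + Q)*(-⅙) = -1 - Q/6)
A(h(C(4)), 2 - 1*(-4))⁴ = (-1 - (2 - 1*(-4))/6)⁴ = (-1 - (2 + 4)/6)⁴ = (-1 - ⅙*6)⁴ = (-1 - 1)⁴ = (-2)⁴ = 16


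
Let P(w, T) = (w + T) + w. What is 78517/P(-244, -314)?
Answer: -78517/802 ≈ -97.901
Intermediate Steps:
P(w, T) = T + 2*w (P(w, T) = (T + w) + w = T + 2*w)
78517/P(-244, -314) = 78517/(-314 + 2*(-244)) = 78517/(-314 - 488) = 78517/(-802) = 78517*(-1/802) = -78517/802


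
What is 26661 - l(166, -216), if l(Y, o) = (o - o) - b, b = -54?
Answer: 26607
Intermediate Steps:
l(Y, o) = 54 (l(Y, o) = (o - o) - 1*(-54) = 0 + 54 = 54)
26661 - l(166, -216) = 26661 - 1*54 = 26661 - 54 = 26607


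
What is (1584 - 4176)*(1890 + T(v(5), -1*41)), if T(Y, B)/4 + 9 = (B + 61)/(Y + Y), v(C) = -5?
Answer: -4784832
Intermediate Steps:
T(Y, B) = -36 + 2*(61 + B)/Y (T(Y, B) = -36 + 4*((B + 61)/(Y + Y)) = -36 + 4*((61 + B)/((2*Y))) = -36 + 4*((61 + B)*(1/(2*Y))) = -36 + 4*((61 + B)/(2*Y)) = -36 + 2*(61 + B)/Y)
(1584 - 4176)*(1890 + T(v(5), -1*41)) = (1584 - 4176)*(1890 + 2*(61 - 1*41 - 18*(-5))/(-5)) = -2592*(1890 + 2*(-1/5)*(61 - 41 + 90)) = -2592*(1890 + 2*(-1/5)*110) = -2592*(1890 - 44) = -2592*1846 = -4784832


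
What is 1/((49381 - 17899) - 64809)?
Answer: -1/33327 ≈ -3.0006e-5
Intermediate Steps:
1/((49381 - 17899) - 64809) = 1/(31482 - 64809) = 1/(-33327) = -1/33327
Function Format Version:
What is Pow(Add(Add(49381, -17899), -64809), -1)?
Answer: Rational(-1, 33327) ≈ -3.0006e-5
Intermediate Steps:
Pow(Add(Add(49381, -17899), -64809), -1) = Pow(Add(31482, -64809), -1) = Pow(-33327, -1) = Rational(-1, 33327)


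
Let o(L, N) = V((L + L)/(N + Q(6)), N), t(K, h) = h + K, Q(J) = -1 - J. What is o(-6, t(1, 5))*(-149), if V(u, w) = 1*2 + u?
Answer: -2086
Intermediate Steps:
V(u, w) = 2 + u
t(K, h) = K + h
o(L, N) = 2 + 2*L/(-7 + N) (o(L, N) = 2 + (L + L)/(N + (-1 - 1*6)) = 2 + (2*L)/(N + (-1 - 6)) = 2 + (2*L)/(N - 7) = 2 + (2*L)/(-7 + N) = 2 + 2*L/(-7 + N))
o(-6, t(1, 5))*(-149) = (2*(-7 - 6 + (1 + 5))/(-7 + (1 + 5)))*(-149) = (2*(-7 - 6 + 6)/(-7 + 6))*(-149) = (2*(-7)/(-1))*(-149) = (2*(-1)*(-7))*(-149) = 14*(-149) = -2086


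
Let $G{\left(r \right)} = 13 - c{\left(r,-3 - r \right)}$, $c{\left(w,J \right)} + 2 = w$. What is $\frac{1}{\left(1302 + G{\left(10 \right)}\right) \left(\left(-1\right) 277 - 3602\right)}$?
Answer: $- \frac{1}{5069853} \approx -1.9724 \cdot 10^{-7}$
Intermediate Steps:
$c{\left(w,J \right)} = -2 + w$
$G{\left(r \right)} = 15 - r$ ($G{\left(r \right)} = 13 - \left(-2 + r\right) = 15 - r$)
$\frac{1}{\left(1302 + G{\left(10 \right)}\right) \left(\left(-1\right) 277 - 3602\right)} = \frac{1}{\left(1302 + \left(15 - 10\right)\right) \left(\left(-1\right) 277 - 3602\right)} = \frac{1}{\left(1302 + \left(15 - 10\right)\right) \left(-277 - 3602\right)} = \frac{1}{\left(1302 + 5\right) \left(-3879\right)} = \frac{1}{1307 \left(-3879\right)} = \frac{1}{-5069853} = - \frac{1}{5069853}$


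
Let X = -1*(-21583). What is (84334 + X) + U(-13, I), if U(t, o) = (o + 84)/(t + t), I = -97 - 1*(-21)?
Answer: 1376917/13 ≈ 1.0592e+5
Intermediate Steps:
X = 21583
I = -76 (I = -97 + 21 = -76)
U(t, o) = (84 + o)/(2*t) (U(t, o) = (84 + o)/((2*t)) = (84 + o)*(1/(2*t)) = (84 + o)/(2*t))
(84334 + X) + U(-13, I) = (84334 + 21583) + (½)*(84 - 76)/(-13) = 105917 + (½)*(-1/13)*8 = 105917 - 4/13 = 1376917/13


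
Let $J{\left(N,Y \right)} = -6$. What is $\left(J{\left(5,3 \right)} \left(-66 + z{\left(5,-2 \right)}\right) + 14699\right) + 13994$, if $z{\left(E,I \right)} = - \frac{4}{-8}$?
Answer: $29086$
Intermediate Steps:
$z{\left(E,I \right)} = \frac{1}{2}$ ($z{\left(E,I \right)} = \left(-4\right) \left(- \frac{1}{8}\right) = \frac{1}{2}$)
$\left(J{\left(5,3 \right)} \left(-66 + z{\left(5,-2 \right)}\right) + 14699\right) + 13994 = \left(- 6 \left(-66 + \frac{1}{2}\right) + 14699\right) + 13994 = \left(\left(-6\right) \left(- \frac{131}{2}\right) + 14699\right) + 13994 = \left(393 + 14699\right) + 13994 = 15092 + 13994 = 29086$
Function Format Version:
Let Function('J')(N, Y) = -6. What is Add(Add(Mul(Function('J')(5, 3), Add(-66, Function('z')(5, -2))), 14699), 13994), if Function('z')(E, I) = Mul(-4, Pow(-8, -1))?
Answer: 29086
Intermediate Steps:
Function('z')(E, I) = Rational(1, 2) (Function('z')(E, I) = Mul(-4, Rational(-1, 8)) = Rational(1, 2))
Add(Add(Mul(Function('J')(5, 3), Add(-66, Function('z')(5, -2))), 14699), 13994) = Add(Add(Mul(-6, Add(-66, Rational(1, 2))), 14699), 13994) = Add(Add(Mul(-6, Rational(-131, 2)), 14699), 13994) = Add(Add(393, 14699), 13994) = Add(15092, 13994) = 29086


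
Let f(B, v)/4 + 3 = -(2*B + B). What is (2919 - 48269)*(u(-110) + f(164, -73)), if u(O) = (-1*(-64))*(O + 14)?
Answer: 368423400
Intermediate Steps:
u(O) = 896 + 64*O (u(O) = 64*(14 + O) = 896 + 64*O)
f(B, v) = -12 - 12*B (f(B, v) = -12 + 4*(-(2*B + B)) = -12 + 4*(-3*B) = -12 - 12*B)
(2919 - 48269)*(u(-110) + f(164, -73)) = (2919 - 48269)*((896 + 64*(-110)) + (-12 - 12*164)) = -45350*((896 - 7040) + (-12 - 1968)) = -45350*(-6144 - 1980) = -45350*(-8124) = 368423400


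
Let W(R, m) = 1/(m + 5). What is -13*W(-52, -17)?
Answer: 13/12 ≈ 1.0833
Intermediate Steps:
W(R, m) = 1/(5 + m)
-13*W(-52, -17) = -13/(5 - 17) = -13/(-12) = -13*(-1/12) = 13/12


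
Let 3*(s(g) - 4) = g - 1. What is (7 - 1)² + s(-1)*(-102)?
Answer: -304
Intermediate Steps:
s(g) = 11/3 + g/3 (s(g) = 4 + (g - 1)/3 = 4 + (-1 + g)/3 = 4 + (-⅓ + g/3) = 11/3 + g/3)
(7 - 1)² + s(-1)*(-102) = (7 - 1)² + (11/3 + (⅓)*(-1))*(-102) = 6² + (11/3 - ⅓)*(-102) = 36 + (10/3)*(-102) = 36 - 340 = -304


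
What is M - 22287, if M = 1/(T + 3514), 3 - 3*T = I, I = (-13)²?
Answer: -231249909/10376 ≈ -22287.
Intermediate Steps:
I = 169
T = -166/3 (T = 1 - ⅓*169 = 1 - 169/3 = -166/3 ≈ -55.333)
M = 3/10376 (M = 1/(-166/3 + 3514) = 1/(10376/3) = 3/10376 ≈ 0.00028913)
M - 22287 = 3/10376 - 22287 = -231249909/10376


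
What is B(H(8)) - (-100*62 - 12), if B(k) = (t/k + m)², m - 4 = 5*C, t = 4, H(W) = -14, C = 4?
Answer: 331944/49 ≈ 6774.4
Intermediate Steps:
m = 24 (m = 4 + 5*4 = 4 + 20 = 24)
B(k) = (24 + 4/k)² (B(k) = (4/k + 24)² = (24 + 4/k)²)
B(H(8)) - (-100*62 - 12) = 16*(1 + 6*(-14))²/(-14)² - (-100*62 - 12) = 16*(1/196)*(1 - 84)² - (-6200 - 12) = 16*(1/196)*(-83)² - 1*(-6212) = 16*(1/196)*6889 + 6212 = 27556/49 + 6212 = 331944/49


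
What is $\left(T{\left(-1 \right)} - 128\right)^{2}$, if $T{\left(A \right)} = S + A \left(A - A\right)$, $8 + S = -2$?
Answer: $19044$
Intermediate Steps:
$S = -10$ ($S = -8 - 2 = -10$)
$T{\left(A \right)} = -10$ ($T{\left(A \right)} = -10 + A \left(A - A\right) = -10 + A 0 = -10 + 0 = -10$)
$\left(T{\left(-1 \right)} - 128\right)^{2} = \left(-10 - 128\right)^{2} = \left(-138\right)^{2} = 19044$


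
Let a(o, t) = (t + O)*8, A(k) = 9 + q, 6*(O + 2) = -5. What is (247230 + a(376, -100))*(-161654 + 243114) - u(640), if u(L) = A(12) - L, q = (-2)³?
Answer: 60217026037/3 ≈ 2.0072e+10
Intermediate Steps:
O = -17/6 (O = -2 + (⅙)*(-5) = -2 - ⅚ = -17/6 ≈ -2.8333)
q = -8
A(k) = 1 (A(k) = 9 - 8 = 1)
a(o, t) = -68/3 + 8*t (a(o, t) = (t - 17/6)*8 = (-17/6 + t)*8 = -68/3 + 8*t)
u(L) = 1 - L
(247230 + a(376, -100))*(-161654 + 243114) - u(640) = (247230 + (-68/3 + 8*(-100)))*(-161654 + 243114) - (1 - 1*640) = (247230 + (-68/3 - 800))*81460 - (1 - 640) = (247230 - 2468/3)*81460 - 1*(-639) = (739222/3)*81460 + 639 = 60217024120/3 + 639 = 60217026037/3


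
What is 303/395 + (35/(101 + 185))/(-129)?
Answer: 11165057/14573130 ≈ 0.76614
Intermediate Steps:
303/395 + (35/(101 + 185))/(-129) = 303*(1/395) + (35/286)*(-1/129) = 303/395 + (35*(1/286))*(-1/129) = 303/395 + (35/286)*(-1/129) = 303/395 - 35/36894 = 11165057/14573130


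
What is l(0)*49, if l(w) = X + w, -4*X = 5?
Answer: -245/4 ≈ -61.250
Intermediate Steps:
X = -5/4 (X = -¼*5 = -5/4 ≈ -1.2500)
l(w) = -5/4 + w
l(0)*49 = (-5/4 + 0)*49 = -5/4*49 = -245/4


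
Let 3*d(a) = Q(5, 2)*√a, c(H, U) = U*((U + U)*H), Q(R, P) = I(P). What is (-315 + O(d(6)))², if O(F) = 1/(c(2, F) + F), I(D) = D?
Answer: 12395566179/125000 + 118089*√6/31250 ≈ 99174.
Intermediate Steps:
Q(R, P) = P
c(H, U) = 2*H*U² (c(H, U) = U*((2*U)*H) = U*(2*H*U) = 2*H*U²)
d(a) = 2*√a/3 (d(a) = (2*√a)/3 = 2*√a/3)
O(F) = 1/(F + 4*F²) (O(F) = 1/(2*2*F² + F) = 1/(4*F² + F) = 1/(F + 4*F²))
(-315 + O(d(6)))² = (-315 + 1/(((2*√6/3))*(1 + 4*(2*√6/3))))² = (-315 + (√6/4)/(1 + 8*√6/3))² = (-315 + √6/(4*(1 + 8*√6/3)))²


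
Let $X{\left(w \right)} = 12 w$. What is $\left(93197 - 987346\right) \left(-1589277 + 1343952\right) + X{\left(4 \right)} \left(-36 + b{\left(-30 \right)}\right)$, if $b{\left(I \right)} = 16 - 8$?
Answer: $219357102081$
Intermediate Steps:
$b{\left(I \right)} = 8$ ($b{\left(I \right)} = 16 - 8 = 8$)
$\left(93197 - 987346\right) \left(-1589277 + 1343952\right) + X{\left(4 \right)} \left(-36 + b{\left(-30 \right)}\right) = \left(93197 - 987346\right) \left(-1589277 + 1343952\right) + 12 \cdot 4 \left(-36 + 8\right) = \left(-894149\right) \left(-245325\right) + 48 \left(-28\right) = 219357103425 - 1344 = 219357102081$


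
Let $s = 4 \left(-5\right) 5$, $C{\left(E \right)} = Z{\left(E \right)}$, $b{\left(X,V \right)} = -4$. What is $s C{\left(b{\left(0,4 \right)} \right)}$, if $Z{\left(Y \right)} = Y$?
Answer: $400$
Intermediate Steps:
$C{\left(E \right)} = E$
$s = -100$ ($s = \left(-20\right) 5 = -100$)
$s C{\left(b{\left(0,4 \right)} \right)} = \left(-100\right) \left(-4\right) = 400$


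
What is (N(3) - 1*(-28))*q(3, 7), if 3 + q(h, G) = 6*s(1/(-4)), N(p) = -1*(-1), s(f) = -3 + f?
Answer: -1305/2 ≈ -652.50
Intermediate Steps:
N(p) = 1
q(h, G) = -45/2 (q(h, G) = -3 + 6*(-3 + 1/(-4)) = -3 + 6*(-3 - 1/4) = -3 + 6*(-13/4) = -3 - 39/2 = -45/2)
(N(3) - 1*(-28))*q(3, 7) = (1 - 1*(-28))*(-45/2) = (1 + 28)*(-45/2) = 29*(-45/2) = -1305/2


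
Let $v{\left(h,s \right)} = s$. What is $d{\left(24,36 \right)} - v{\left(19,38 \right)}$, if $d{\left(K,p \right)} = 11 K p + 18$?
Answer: $9484$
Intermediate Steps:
$d{\left(K,p \right)} = 18 + 11 K p$ ($d{\left(K,p \right)} = 11 K p + 18 = 18 + 11 K p$)
$d{\left(24,36 \right)} - v{\left(19,38 \right)} = \left(18 + 11 \cdot 24 \cdot 36\right) - 38 = \left(18 + 9504\right) - 38 = 9522 - 38 = 9484$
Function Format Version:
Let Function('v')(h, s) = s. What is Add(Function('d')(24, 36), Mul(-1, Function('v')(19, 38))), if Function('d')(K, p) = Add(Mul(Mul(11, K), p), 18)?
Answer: 9484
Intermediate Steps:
Function('d')(K, p) = Add(18, Mul(11, K, p)) (Function('d')(K, p) = Add(Mul(11, K, p), 18) = Add(18, Mul(11, K, p)))
Add(Function('d')(24, 36), Mul(-1, Function('v')(19, 38))) = Add(Add(18, Mul(11, 24, 36)), Mul(-1, 38)) = Add(Add(18, 9504), -38) = Add(9522, -38) = 9484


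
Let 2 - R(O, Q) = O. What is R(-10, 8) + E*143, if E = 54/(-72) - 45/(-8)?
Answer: 5673/8 ≈ 709.13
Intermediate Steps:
R(O, Q) = 2 - O
E = 39/8 (E = 54*(-1/72) - 45*(-⅛) = -¾ + 45/8 = 39/8 ≈ 4.8750)
R(-10, 8) + E*143 = (2 - 1*(-10)) + (39/8)*143 = (2 + 10) + 5577/8 = 12 + 5577/8 = 5673/8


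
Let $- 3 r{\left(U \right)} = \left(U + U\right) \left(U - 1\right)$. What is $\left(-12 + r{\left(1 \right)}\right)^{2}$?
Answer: $144$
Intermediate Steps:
$r{\left(U \right)} = - \frac{2 U \left(-1 + U\right)}{3}$ ($r{\left(U \right)} = - \frac{\left(U + U\right) \left(U - 1\right)}{3} = - \frac{2 U \left(-1 + U\right)}{3}$)
$\left(-12 + r{\left(1 \right)}\right)^{2} = \left(-12 + \frac{2}{3} \cdot 1 \left(1 - 1\right)\right)^{2} = \left(-12 + \frac{2}{3} \cdot 1 \cdot 0\right)^{2} = \left(-12 + 0\right)^{2} = \left(-12\right)^{2} = 144$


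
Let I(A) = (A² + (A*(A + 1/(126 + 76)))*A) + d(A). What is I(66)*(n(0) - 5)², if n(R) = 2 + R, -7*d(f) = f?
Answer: 1857131496/707 ≈ 2.6268e+6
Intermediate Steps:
d(f) = -f/7
I(A) = A² - A/7 + A²*(1/202 + A) (I(A) = (A² + (A*(A + 1/(126 + 76)))*A) - A/7 = (A² + (A*(A + 1/202))*A) - A/7 = (A² + (A*(1/202 + A))*A) - A/7 = (A² + A²*(1/202 + A)) - A/7 = A² - A/7 + A²*(1/202 + A))
I(66)*(n(0) - 5)² = ((1/1414)*66*(-202 + 1414*66² + 1421*66))*((2 + 0) - 5)² = ((1/1414)*66*(-202 + 1414*4356 + 93786))*(2 - 5)² = ((1/1414)*66*(-202 + 6159384 + 93786))*(-3)² = ((1/1414)*66*6252968)*9 = (206347944/707)*9 = 1857131496/707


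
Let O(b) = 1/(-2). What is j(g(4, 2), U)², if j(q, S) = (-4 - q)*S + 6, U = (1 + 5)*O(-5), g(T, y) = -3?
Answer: 81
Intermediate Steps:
O(b) = -½
U = -3 (U = (1 + 5)*(-½) = 6*(-½) = -3)
j(q, S) = 6 + S*(-4 - q) (j(q, S) = S*(-4 - q) + 6 = 6 + S*(-4 - q))
j(g(4, 2), U)² = (6 - 4*(-3) - 1*(-3)*(-3))² = (6 + 12 - 9)² = 9² = 81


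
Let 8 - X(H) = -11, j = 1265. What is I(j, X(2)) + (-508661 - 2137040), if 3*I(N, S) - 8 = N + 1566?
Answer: -7934264/3 ≈ -2.6448e+6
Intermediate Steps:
X(H) = 19 (X(H) = 8 - 1*(-11) = 8 + 11 = 19)
I(N, S) = 1574/3 + N/3 (I(N, S) = 8/3 + (N + 1566)/3 = 8/3 + (1566 + N)/3 = 8/3 + (522 + N/3) = 1574/3 + N/3)
I(j, X(2)) + (-508661 - 2137040) = (1574/3 + (⅓)*1265) + (-508661 - 2137040) = (1574/3 + 1265/3) - 2645701 = 2839/3 - 2645701 = -7934264/3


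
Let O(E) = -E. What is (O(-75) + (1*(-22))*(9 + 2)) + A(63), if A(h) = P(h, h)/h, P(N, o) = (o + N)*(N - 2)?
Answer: -45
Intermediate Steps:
P(N, o) = (-2 + N)*(N + o) (P(N, o) = (N + o)*(-2 + N) = (-2 + N)*(N + o))
A(h) = (-4*h + 2*h²)/h (A(h) = (h² - 2*h - 2*h + h*h)/h = (h² - 2*h - 2*h + h²)/h = (-4*h + 2*h²)/h)
(O(-75) + (1*(-22))*(9 + 2)) + A(63) = (-1*(-75) + (1*(-22))*(9 + 2)) + (-4 + 2*63) = (75 - 22*11) + (-4 + 126) = (75 - 242) + 122 = -167 + 122 = -45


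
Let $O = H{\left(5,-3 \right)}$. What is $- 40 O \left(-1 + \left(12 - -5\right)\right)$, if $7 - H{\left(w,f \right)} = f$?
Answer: $-6400$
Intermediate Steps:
$H{\left(w,f \right)} = 7 - f$
$O = 10$ ($O = 7 - -3 = 7 + 3 = 10$)
$- 40 O \left(-1 + \left(12 - -5\right)\right) = \left(-40\right) 10 \left(-1 + \left(12 - -5\right)\right) = - 400 \left(-1 + \left(12 + 5\right)\right) = - 400 \left(-1 + 17\right) = \left(-400\right) 16 = -6400$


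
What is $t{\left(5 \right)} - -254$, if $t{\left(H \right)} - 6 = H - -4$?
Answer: $269$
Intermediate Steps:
$t{\left(H \right)} = 10 + H$ ($t{\left(H \right)} = 6 + \left(H - -4\right) = 6 + \left(H + 4\right) = 6 + \left(4 + H\right) = 10 + H$)
$t{\left(5 \right)} - -254 = \left(10 + 5\right) - -254 = 15 + 254 = 269$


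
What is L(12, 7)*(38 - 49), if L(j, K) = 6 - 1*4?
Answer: -22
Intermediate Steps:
L(j, K) = 2 (L(j, K) = 6 - 4 = 2)
L(12, 7)*(38 - 49) = 2*(38 - 49) = 2*(-11) = -22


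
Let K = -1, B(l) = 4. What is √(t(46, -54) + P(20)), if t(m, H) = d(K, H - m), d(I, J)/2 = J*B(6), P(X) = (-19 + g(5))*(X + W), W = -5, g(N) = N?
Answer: I*√1010 ≈ 31.78*I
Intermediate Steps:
P(X) = 70 - 14*X (P(X) = (-19 + 5)*(X - 5) = -14*(-5 + X) = 70 - 14*X)
d(I, J) = 8*J (d(I, J) = 2*(J*4) = 2*(4*J) = 8*J)
t(m, H) = -8*m + 8*H (t(m, H) = 8*(H - m) = -8*m + 8*H)
√(t(46, -54) + P(20)) = √((-8*46 + 8*(-54)) + (70 - 14*20)) = √((-368 - 432) + (70 - 280)) = √(-800 - 210) = √(-1010) = I*√1010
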